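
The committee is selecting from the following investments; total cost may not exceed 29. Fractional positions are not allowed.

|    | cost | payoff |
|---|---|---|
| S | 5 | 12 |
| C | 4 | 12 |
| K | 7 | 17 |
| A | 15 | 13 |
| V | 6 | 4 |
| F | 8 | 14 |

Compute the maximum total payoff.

55

S + K + V + F: cost 5 + 7 + 6 + 8 = 26 ≤ 29, payoff 12 + 17 + 4 + 14 = 47.
C + K + V + F: cost 4 + 7 + 6 + 8 = 25 ≤ 29, payoff 12 + 17 + 4 + 14 = 47.
S + C + K + F: cost 5 + 4 + 7 + 8 = 24 ≤ 29, payoff 12 + 12 + 17 + 14 = 55.
Best is S, C, K, and F with total payoff 55.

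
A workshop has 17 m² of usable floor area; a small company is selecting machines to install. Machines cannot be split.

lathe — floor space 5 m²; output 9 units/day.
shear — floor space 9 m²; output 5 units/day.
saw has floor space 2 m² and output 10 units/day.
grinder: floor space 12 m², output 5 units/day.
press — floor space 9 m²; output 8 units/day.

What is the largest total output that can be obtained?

Allowing fractional choices, the relaxed optimum would be about 27.6, but machines are indivisible.
lathe + saw: floor space 5 + 2 = 7 ≤ 17, output 9 + 10 = 19.
lathe + shear + saw: floor space 5 + 9 + 2 = 16 ≤ 17, output 9 + 5 + 10 = 24.
lathe + saw + press: floor space 5 + 2 + 9 = 16 ≤ 17, output 9 + 10 + 8 = 27.
Best is lathe, saw, and press with total output 27.

27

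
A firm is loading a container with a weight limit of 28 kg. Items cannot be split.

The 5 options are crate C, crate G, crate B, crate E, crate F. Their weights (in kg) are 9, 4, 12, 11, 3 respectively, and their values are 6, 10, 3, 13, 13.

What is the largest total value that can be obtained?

42

Allowing fractional choices, the relaxed optimum would be about 42.2, but items are indivisible.
crate C + crate G + crate E + crate F: weight 9 + 4 + 11 + 3 = 27 ≤ 28, value 6 + 10 + 13 + 13 = 42.
crate G + crate E + crate F: weight 4 + 11 + 3 = 18 ≤ 28, value 10 + 13 + 13 = 36.
Best is crate C, crate G, crate E, and crate F with total value 42.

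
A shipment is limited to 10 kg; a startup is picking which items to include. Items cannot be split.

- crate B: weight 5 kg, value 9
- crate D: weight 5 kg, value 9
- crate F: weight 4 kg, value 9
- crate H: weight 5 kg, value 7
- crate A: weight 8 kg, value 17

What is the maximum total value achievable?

crate D + crate F: weight 5 + 4 = 9 ≤ 10, value 9 + 9 = 18.
crate B + crate F: weight 5 + 4 = 9 ≤ 10, value 9 + 9 = 18.
The maximum value is 18; one optimal choice is crate B and crate F.

18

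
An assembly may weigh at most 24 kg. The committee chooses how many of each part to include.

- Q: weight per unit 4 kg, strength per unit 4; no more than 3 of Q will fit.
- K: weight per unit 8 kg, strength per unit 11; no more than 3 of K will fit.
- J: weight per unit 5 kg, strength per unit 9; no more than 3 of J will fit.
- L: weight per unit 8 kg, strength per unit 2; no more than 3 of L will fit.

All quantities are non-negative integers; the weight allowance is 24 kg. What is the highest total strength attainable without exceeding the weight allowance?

38

2×Q and 3×J: weight 23 ≤ 24, strength 2·4 + 3·9 = 35.
1×K and 3×J: weight 23 ≤ 24, strength 1·11 + 3·9 = 38.
Best is 38.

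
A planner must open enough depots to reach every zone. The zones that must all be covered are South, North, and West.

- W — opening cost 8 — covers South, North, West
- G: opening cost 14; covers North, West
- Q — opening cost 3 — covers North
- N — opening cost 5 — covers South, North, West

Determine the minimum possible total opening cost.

5

N alone covers South, North, West — every zone.
Total opening cost: 5.
No cover costs less than 5.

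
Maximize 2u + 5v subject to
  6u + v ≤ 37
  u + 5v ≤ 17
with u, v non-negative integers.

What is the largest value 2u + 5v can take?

(u,v)=(5,2): 6·5+1·2=32≤37, 1·5+5·2=15≤17, objective 20.
(u,v)=(4,2): 6·4+1·2=26≤37, 1·4+5·2=14≤17, objective 18.
The best lattice point is (5,2), giving 20.

20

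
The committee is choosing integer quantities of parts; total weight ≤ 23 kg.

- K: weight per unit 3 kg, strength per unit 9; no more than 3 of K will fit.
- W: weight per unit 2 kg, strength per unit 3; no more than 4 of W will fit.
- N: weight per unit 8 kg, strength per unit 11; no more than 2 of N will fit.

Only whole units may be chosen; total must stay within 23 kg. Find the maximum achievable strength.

Take 3×K, 3×W, and 1×N: weight 23 ≤ 23, strength 3·9 + 3·3 + 1·11 = 47.
K has the best ratio (9/3) and is taken to its limit of 3; remaining capacity is filled optimally with the others.

47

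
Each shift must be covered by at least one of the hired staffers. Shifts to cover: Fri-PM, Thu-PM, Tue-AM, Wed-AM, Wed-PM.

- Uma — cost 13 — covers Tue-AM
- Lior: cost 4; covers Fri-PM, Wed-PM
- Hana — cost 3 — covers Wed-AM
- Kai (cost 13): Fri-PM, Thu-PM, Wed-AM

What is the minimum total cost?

30

This is a weighted set-cover instance.
Choose Uma, Lior, and Kai: together they cover Fri-PM, Thu-PM, Tue-AM, Wed-AM, Wed-PM — every shift.
Total cost: 13 + 4 + 13 = 30.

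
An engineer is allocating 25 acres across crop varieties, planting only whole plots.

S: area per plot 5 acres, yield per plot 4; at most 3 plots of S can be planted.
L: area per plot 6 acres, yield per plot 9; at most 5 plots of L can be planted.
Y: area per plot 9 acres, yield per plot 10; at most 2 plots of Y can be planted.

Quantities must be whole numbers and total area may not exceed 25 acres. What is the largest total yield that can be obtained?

4×L: area 24 ≤ 25, yield 4·9 = 36.
1×S and 3×L: area 23 ≤ 25, yield 1·4 + 3·9 = 31.
Best is 36.

36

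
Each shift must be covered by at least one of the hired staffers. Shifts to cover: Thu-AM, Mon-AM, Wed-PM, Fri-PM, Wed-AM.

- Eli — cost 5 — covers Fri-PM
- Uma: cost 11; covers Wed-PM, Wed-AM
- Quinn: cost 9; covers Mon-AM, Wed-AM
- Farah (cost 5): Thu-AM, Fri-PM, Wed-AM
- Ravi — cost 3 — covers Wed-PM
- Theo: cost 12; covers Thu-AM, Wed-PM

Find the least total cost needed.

This is an integer covering problem.
Choose Quinn, Farah, and Ravi: together they cover Thu-AM, Mon-AM, Wed-PM, Fri-PM, Wed-AM — every shift.
Total cost: 9 + 5 + 3 = 17.
No cover costs less than 17.

17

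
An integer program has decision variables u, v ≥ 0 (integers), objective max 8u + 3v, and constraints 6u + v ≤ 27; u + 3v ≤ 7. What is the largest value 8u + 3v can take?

35

The continuous relaxation peaks at (4.35, 0.882) with value 37.47; rounding to a feasible lattice point costs some objective.
(u,v)=(4,1): 6·4+1·1=25≤27, 1·4+3·1=7≤7, objective 35.
(u,v)=(4,0): 6·4+1·0=24≤27, 1·4+3·0=4≤7, objective 32.
(u,v)=(3,1): 6·3+1·1=19≤27, 1·3+3·1=6≤7, objective 27.
The best lattice point is (4,1), giving 35.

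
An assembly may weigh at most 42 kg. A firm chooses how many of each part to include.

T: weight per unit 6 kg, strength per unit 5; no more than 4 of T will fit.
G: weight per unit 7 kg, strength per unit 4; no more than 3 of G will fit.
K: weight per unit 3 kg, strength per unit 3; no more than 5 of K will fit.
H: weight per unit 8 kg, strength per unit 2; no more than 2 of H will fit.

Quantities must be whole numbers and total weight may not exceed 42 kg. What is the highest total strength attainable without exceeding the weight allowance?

35

K has the best ratio (3/3); taking only K gives at most 5×3 = 15 (stopped by the supply cap of 5).
Mixing does better — 4×T and 5×K: weight 39 ≤ 42, strength 4·5 + 5·3 = 35.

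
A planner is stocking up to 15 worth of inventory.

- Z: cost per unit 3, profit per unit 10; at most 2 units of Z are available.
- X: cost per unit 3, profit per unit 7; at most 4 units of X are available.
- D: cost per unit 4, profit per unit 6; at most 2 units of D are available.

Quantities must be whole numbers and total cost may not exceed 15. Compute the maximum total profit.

This is a bounded integer knapsack.
Z has the best ratio (10/3); taking only Z gives at most 2×10 = 20 (stopped by the supply cap of 2).
Mixing does better — 2×Z and 3×X: cost 15 ≤ 15, profit 2·10 + 3·7 = 41.

41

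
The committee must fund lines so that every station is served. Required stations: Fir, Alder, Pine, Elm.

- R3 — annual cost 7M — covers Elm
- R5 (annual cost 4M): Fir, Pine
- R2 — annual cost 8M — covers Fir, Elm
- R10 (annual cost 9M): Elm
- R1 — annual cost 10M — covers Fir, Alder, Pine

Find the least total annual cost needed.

17

The greedy cost-per-new-station heuristic would pick R5, R3, and R1 for 21, but a cheaper cover exists.
Choose R3 and R1: together they cover Fir, Alder, Pine, Elm — every station.
Total annual cost: 7 + 10 = 17.
No cover costs less than 17.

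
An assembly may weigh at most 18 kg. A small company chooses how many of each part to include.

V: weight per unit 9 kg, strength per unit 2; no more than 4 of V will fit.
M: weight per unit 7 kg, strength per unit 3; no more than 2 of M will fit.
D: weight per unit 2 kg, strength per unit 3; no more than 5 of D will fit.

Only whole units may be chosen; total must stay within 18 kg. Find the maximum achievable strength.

18

1×M and 5×D: weight 17 ≤ 18, strength 1·3 + 5·3 = 18.
5×D: weight 10 ≤ 18, strength 5·3 = 15.
Best is 18.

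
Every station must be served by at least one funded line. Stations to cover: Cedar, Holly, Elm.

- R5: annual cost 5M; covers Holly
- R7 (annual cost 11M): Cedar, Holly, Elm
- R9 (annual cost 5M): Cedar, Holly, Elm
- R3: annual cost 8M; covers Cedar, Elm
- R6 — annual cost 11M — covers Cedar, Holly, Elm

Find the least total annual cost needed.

5

R9 alone covers Cedar, Holly, Elm — every station.
Total annual cost: 5.
No cover costs less than 5.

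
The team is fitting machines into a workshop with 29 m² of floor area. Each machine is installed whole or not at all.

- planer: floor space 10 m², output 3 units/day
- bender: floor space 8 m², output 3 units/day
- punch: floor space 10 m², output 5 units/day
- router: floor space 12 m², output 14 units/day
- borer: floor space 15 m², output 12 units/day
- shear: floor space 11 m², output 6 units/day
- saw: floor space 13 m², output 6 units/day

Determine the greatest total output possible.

This is a 0-1 knapsack instance.
Allowing fractional choices, the relaxed optimum would be about 27.1, but machines are indivisible.
router + shear: floor space 12 + 11 = 23 ≤ 29, output 14 + 6 = 20.
router + borer: floor space 12 + 15 = 27 ≤ 29, output 14 + 12 = 26.
Best is router and borer with total output 26.

26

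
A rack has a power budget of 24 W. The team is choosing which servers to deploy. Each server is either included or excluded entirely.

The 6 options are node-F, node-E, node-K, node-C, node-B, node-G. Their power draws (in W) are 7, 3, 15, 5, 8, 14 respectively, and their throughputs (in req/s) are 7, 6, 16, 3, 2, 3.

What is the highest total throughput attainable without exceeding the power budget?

Treat it as a binary knapsack problem.
Allowing fractional choices, the relaxed optimum would be about 28.0, but servers are indivisible.
node-E + node-K + node-C: power draw 3 + 15 + 5 = 23 ≤ 24, throughput 6 + 16 + 3 = 25.
node-F + node-K: power draw 7 + 15 = 22 ≤ 24, throughput 7 + 16 = 23.
Best is node-E, node-K, and node-C with total throughput 25.

25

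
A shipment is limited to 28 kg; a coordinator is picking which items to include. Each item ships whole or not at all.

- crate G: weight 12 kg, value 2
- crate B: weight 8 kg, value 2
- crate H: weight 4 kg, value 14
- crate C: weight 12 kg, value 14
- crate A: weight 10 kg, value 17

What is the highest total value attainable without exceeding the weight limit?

45

Allowing fractional choices, the relaxed optimum would be about 45.5, but items are indivisible.
crate B + crate H + crate A: weight 8 + 4 + 10 = 22 ≤ 28, value 2 + 14 + 17 = 33.
crate H + crate C + crate A: weight 4 + 12 + 10 = 26 ≤ 28, value 14 + 14 + 17 = 45.
Best is crate H, crate C, and crate A with total value 45.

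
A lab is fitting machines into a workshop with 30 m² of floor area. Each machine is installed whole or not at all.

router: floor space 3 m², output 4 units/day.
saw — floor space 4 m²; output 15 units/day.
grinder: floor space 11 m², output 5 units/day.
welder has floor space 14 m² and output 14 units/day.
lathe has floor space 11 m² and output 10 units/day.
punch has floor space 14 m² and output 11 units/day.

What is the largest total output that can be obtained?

Treat it as a binary knapsack problem.
saw + lathe + punch: floor space 4 + 11 + 14 = 29 ≤ 30, output 15 + 10 + 11 = 36.
saw + welder + lathe: floor space 4 + 14 + 11 = 29 ≤ 30, output 15 + 14 + 10 = 39.
Best is saw, welder, and lathe with total output 39.

39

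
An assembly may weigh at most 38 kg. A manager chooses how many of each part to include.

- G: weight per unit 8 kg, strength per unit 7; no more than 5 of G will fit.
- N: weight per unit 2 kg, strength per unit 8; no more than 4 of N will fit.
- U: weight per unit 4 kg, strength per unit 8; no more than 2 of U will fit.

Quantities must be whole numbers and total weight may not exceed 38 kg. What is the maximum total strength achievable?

N has the best ratio (8/2); taking only N gives at most 4×8 = 32 (stopped by the supply cap of 4).
Mixing does better — 2×G, 4×N, and 2×U: weight 32 ≤ 38, strength 2·7 + 4·8 + 2·8 = 62.

62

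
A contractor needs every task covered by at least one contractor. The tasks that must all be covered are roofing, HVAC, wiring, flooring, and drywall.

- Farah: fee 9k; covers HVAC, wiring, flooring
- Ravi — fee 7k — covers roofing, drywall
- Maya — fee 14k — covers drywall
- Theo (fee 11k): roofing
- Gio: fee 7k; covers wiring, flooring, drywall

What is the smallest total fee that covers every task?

16

The greedy cost-per-new-task heuristic would pick Gio, Ravi, and Farah for 23, but a cheaper cover exists.
Choose Farah and Ravi: together they cover roofing, HVAC, wiring, flooring, drywall — every task.
Total fee: 9 + 7 = 16.
No cover costs less than 16.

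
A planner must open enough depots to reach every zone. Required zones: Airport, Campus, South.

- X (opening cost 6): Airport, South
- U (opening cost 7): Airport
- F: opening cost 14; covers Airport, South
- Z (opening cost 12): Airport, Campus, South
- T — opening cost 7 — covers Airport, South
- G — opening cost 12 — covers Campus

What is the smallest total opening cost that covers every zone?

12

The greedy cost-per-new-zone heuristic would pick X and Z for 18, but a cheaper cover exists.
Z alone covers Airport, Campus, South — every zone.
Total opening cost: 12.
No cover costs less than 12.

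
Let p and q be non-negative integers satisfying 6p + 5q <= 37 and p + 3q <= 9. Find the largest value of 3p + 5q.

(p,q)=(5,1): 6·5+5·1=35≤37, 1·5+3·1=8≤9, objective 20.
(p,q)=(6,0): 6·6+5·0=36≤37, 1·6+3·0=6≤9, objective 18.
(p,q)=(4,1): 6·4+5·1=29≤37, 1·4+3·1=7≤9, objective 17.
Maximum is 20 at (p,q)=(5,1).

20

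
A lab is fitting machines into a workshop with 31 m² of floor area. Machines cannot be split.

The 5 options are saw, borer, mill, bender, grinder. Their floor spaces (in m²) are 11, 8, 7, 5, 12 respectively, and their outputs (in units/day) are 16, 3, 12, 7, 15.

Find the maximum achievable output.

43

Take saw, mill, and grinder: floor space 11 + 7 + 12 = 30 ≤ 31, output 16 + 12 + 15 = 43.
No other feasible combination does better.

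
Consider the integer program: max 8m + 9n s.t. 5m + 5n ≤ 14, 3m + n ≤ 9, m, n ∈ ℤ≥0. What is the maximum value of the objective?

Relaxing integrality, the LP optimum is 25.20 at (m,n) = (0, 2.8), which is not an integer point.
(m,n)=(0,2): 5·0+5·2=10≤14, 3·0+1·2=2≤9, objective 18.
(m,n)=(1,1): 5·1+5·1=10≤14, 3·1+1·1=4≤9, objective 17.
(m,n)=(0,1): 5·0+5·1=5≤14, 3·0+1·1=1≤9, objective 9.
Maximum is 18 at (m,n)=(0,2).

18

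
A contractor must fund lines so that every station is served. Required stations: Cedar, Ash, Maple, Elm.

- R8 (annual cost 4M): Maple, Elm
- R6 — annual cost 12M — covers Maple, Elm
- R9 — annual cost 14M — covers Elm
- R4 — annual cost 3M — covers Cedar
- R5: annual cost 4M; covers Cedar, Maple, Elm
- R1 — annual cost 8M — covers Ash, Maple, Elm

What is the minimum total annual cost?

The greedy cost-per-new-station heuristic would pick R5 and R1 for 12, but a cheaper cover exists.
Choose R4 and R1: together they cover Cedar, Ash, Maple, Elm — every station.
Total annual cost: 3 + 8 = 11.
No cover costs less than 11.

11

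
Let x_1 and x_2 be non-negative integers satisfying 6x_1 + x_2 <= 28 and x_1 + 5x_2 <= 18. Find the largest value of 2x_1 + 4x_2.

18

The continuous relaxation peaks at (4.21, 2.76) with value 19.45; rounding to a feasible lattice point costs some objective.
(x_1,x_2)=(3,3): 6·3+1·3=21≤28, 1·3+5·3=18≤18, objective 18.
(x_1,x_2)=(4,2): 6·4+1·2=26≤28, 1·4+5·2=14≤18, objective 16.
(x_1,x_2)=(2,3): 6·2+1·3=15≤28, 1·2+5·3=17≤18, objective 16.
Maximum is 18 at (x_1,x_2)=(3,3).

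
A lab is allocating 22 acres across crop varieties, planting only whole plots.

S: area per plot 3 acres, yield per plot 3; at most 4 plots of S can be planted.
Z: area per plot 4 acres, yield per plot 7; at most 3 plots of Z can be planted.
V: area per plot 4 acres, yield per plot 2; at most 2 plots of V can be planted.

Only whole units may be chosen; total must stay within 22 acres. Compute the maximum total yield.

30

This is a bounded integer knapsack.
Z has the best ratio (7/4); taking only Z gives at most 3×7 = 21 (stopped by the supply cap of 3).
Mixing does better — 3×S and 3×Z: area 21 ≤ 22, yield 3·3 + 3·7 = 30.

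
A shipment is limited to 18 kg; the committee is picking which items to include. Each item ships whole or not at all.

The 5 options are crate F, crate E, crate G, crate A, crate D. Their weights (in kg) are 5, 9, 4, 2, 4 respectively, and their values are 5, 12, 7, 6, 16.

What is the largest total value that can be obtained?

Allowing fractional choices, the relaxed optimum would be about 39.7, but items are indivisible.
crate E + crate G + crate D: weight 9 + 4 + 4 = 17 ≤ 18, value 12 + 7 + 16 = 35.
crate E + crate A + crate D: weight 9 + 2 + 4 = 15 ≤ 18, value 12 + 6 + 16 = 34.
Best is crate E, crate G, and crate D with total value 35.

35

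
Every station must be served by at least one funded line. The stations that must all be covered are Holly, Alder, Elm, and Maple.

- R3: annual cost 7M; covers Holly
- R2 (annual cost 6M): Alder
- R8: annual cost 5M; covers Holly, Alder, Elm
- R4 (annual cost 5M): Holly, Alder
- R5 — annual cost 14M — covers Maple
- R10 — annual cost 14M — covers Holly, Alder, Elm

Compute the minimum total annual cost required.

Choose R8 and R5: together they cover Holly, Alder, Elm, Maple — every station.
Total annual cost: 5 + 14 = 19.

19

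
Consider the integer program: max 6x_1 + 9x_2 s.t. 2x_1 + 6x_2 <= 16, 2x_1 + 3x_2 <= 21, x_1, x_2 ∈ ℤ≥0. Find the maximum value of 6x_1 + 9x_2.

(x_1,x_2)=(8,0): 2·8+6·0=16≤16, 2·8+3·0=16≤21, objective 48.
(x_1,x_2)=(7,0): 2·7+6·0=14≤16, 2·7+3·0=14≤21, objective 42.
The best lattice point is (8,0), giving 48.

48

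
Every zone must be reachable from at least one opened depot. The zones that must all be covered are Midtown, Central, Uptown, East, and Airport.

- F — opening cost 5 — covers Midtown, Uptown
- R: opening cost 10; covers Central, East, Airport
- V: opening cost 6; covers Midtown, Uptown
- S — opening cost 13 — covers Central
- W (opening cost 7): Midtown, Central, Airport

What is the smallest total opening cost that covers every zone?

The greedy cost-per-new-zone heuristic would pick W, F, and R for 22, but a cheaper cover exists.
Choose F and R: together they cover Midtown, Central, Uptown, East, Airport — every zone.
Total opening cost: 5 + 10 = 15.
No cover costs less than 15.

15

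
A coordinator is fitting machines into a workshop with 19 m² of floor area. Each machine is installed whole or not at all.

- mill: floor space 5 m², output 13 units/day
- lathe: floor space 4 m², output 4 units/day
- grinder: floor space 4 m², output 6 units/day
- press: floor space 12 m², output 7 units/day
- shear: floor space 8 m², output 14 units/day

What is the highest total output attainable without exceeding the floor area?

33

Treat it as a binary knapsack problem.
mill + lathe + shear: floor space 5 + 4 + 8 = 17 ≤ 19, output 13 + 4 + 14 = 31.
mill + shear: floor space 5 + 8 = 13 ≤ 19, output 13 + 14 = 27.
mill + grinder + shear: floor space 5 + 4 + 8 = 17 ≤ 19, output 13 + 6 + 14 = 33.
Best is mill, grinder, and shear with total output 33.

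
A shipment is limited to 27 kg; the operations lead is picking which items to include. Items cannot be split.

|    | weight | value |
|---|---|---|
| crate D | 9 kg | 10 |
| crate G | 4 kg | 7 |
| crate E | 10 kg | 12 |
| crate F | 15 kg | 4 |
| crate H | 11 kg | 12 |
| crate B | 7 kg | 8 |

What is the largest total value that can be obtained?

31

Treat it as a binary knapsack problem.
Allowing fractional choices, the relaxed optimum would be about 33.7, but items are indivisible.
crate D + crate E + crate B: weight 9 + 10 + 7 = 26 ≤ 27, value 10 + 12 + 8 = 30.
crate G + crate E + crate H: weight 4 + 10 + 11 = 25 ≤ 27, value 7 + 12 + 12 = 31.
Best is crate G, crate E, and crate H with total value 31.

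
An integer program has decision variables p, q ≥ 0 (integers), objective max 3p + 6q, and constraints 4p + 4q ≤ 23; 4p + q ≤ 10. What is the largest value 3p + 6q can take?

Relaxing integrality, the LP optimum is 34.50 at (p,q) = (0, 5.75), which is not an integer point.
(p,q)=(0,5): 4·0+4·5=20≤23, 4·0+1·5=5≤10, objective 30.
(p,q)=(1,4): 4·1+4·4=20≤23, 4·1+1·4=8≤10, objective 27.
(p,q)=(0,4): 4·0+4·4=16≤23, 4·0+1·4=4≤10, objective 24.
The best lattice point is (0,5), giving 30.

30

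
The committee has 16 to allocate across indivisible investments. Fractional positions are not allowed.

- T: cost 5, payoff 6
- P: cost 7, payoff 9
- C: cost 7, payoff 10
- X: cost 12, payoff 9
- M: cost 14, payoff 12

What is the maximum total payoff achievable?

19

Take P and C: cost 7 + 7 = 14 ≤ 16, payoff 9 + 10 = 19.
No other feasible combination does better.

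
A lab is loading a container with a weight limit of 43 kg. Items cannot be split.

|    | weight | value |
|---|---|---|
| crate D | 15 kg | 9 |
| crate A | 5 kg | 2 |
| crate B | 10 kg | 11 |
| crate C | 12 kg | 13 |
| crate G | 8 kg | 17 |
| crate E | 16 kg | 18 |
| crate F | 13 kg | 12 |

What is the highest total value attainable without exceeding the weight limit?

Take crate B, crate C, crate G, and crate F: weight 10 + 12 + 8 + 13 = 43 ≤ 43, value 11 + 13 + 17 + 12 = 53.
No other feasible combination does better.

53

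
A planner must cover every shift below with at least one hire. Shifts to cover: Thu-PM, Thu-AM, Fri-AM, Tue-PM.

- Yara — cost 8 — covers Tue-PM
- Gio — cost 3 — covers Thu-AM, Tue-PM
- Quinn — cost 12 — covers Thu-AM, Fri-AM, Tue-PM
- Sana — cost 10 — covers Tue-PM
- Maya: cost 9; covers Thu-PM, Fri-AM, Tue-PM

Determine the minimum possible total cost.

This is a weighted set-cover instance.
Choose Gio and Maya: together they cover Thu-PM, Thu-AM, Fri-AM, Tue-PM — every shift.
Total cost: 3 + 9 = 12.
No cover costs less than 12.

12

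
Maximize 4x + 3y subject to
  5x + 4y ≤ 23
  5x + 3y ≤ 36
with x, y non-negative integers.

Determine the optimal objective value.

18

(x,y)=(3,2): 5·3+4·2=23≤23, 5·3+3·2=21≤36, objective 18.
(x,y)=(2,3): 5·2+4·3=22≤23, 5·2+3·3=19≤36, objective 17.
(x,y)=(4,0): 5·4+4·0=20≤23, 5·4+3·0=20≤36, objective 16.
Maximum is 18 at (x,y)=(3,2).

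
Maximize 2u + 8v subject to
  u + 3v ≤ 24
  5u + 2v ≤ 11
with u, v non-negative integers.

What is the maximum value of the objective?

40

Relaxing integrality, the LP optimum is 44.00 at (u,v) = (0, 5.5), which is not an integer point.
(u,v)=(0,5) is feasible, giving 40.
(u,v)=(0,4) is feasible, giving 32.
The best lattice point is (0,5), giving 40.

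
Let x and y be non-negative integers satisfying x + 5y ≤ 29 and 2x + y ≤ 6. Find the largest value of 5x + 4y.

21

The continuous relaxation peaks at (0.111, 5.78) with value 23.67; rounding to a feasible lattice point costs some objective.
(x,y)=(1,4): 1·1+5·4=21≤29, 2·1+1·4=6≤6, objective 21.
(x,y)=(0,5): 1·0+5·5=25≤29, 2·0+1·5=5≤6, objective 20.
No feasible integer point exceeds 21.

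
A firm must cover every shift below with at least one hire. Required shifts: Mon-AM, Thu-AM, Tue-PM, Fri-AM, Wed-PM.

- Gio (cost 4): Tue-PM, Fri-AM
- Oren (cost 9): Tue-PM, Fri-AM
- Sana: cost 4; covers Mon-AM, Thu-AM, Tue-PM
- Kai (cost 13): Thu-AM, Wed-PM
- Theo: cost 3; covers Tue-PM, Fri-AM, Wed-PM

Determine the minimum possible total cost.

Choose Sana and Theo: together they cover Mon-AM, Thu-AM, Tue-PM, Fri-AM, Wed-PM — every shift.
Total cost: 4 + 3 = 7.
No cover costs less than 7.

7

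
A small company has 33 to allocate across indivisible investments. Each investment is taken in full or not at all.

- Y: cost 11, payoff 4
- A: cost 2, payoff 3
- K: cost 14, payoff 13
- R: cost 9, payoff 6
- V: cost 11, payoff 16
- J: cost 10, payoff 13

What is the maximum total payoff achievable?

38

Allowing fractional choices, the relaxed optimum would be about 41.3, but investments are indivisible.
A + R + V + J: cost 2 + 9 + 11 + 10 = 32 ≤ 33, payoff 3 + 6 + 16 + 13 = 38.
R + V + J: cost 9 + 11 + 10 = 30 ≤ 33, payoff 6 + 16 + 13 = 35.
Best is A, R, V, and J with total payoff 38.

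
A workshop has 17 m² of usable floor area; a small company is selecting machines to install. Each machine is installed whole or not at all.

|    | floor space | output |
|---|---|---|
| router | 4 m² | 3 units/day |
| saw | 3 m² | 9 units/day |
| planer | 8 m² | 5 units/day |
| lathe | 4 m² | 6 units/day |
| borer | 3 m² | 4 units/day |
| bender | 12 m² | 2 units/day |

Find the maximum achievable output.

22

Take router, saw, lathe, and borer: floor space 4 + 3 + 4 + 3 = 14 ≤ 17, output 3 + 9 + 6 + 4 = 22.
No other feasible combination does better.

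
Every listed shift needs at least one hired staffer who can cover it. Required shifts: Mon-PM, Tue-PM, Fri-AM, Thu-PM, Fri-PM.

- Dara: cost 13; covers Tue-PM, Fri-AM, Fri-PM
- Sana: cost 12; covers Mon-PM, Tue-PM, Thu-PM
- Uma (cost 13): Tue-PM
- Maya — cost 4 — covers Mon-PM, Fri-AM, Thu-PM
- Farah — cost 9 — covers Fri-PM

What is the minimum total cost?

17

This is an integer covering problem.
Choose Dara and Maya: together they cover Mon-PM, Tue-PM, Fri-AM, Thu-PM, Fri-PM — every shift.
Total cost: 13 + 4 = 17.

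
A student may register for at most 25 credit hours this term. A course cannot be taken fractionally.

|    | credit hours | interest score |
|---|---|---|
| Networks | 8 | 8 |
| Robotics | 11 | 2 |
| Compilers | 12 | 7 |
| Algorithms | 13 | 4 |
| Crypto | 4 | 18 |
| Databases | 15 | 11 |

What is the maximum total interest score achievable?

33

Networks + Compilers + Crypto: credit hours 8 + 12 + 4 = 24 ≤ 25, interest score 8 + 7 + 18 = 33.
Crypto + Databases: credit hours 4 + 15 = 19 ≤ 25, interest score 18 + 11 = 29.
Networks + Algorithms + Crypto: credit hours 8 + 13 + 4 = 25 ≤ 25, interest score 8 + 4 + 18 = 30.
Best is Networks, Compilers, and Crypto with total interest score 33.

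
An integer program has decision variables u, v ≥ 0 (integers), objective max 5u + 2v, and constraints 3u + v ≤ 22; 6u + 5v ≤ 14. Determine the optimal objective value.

(u,v)=(2,0): 3·2+1·0=6≤22, 6·2+5·0=12≤14, objective 10.
(u,v)=(1,1): 3·1+1·1=4≤22, 6·1+5·1=11≤14, objective 7.
(u,v)=(1,0): 3·1+1·0=3≤22, 6·1+5·0=6≤14, objective 5.
No feasible integer point exceeds 10.

10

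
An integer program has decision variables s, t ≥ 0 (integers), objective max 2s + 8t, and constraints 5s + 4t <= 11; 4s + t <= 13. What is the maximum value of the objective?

16

(s,t)=(0,2): 5·0+4·2=8≤11, 4·0+1·2=2≤13, objective 16.
(s,t)=(1,1): 5·1+4·1=9≤11, 4·1+1·1=5≤13, objective 10.
(s,t)=(0,1): 5·0+4·1=4≤11, 4·0+1·1=1≤13, objective 8.
Maximum is 16 at (s,t)=(0,2).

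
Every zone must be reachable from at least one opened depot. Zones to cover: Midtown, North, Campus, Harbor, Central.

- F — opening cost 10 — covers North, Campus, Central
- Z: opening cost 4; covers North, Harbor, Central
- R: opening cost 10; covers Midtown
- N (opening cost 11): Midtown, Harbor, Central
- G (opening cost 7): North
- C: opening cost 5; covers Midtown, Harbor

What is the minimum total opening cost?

Choose F and C: together they cover Midtown, North, Campus, Harbor, Central — every zone.
Total opening cost: 10 + 5 = 15.

15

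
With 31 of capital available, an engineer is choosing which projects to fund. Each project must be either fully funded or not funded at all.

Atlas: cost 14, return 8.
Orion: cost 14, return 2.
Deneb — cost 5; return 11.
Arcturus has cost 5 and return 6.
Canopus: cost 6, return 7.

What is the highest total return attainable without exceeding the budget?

32

Allowing fractional choices, the relaxed optimum would be about 32.1, but projects are indivisible.
Atlas + Deneb + Canopus: cost 14 + 5 + 6 = 25 ≤ 31, return 8 + 11 + 7 = 26.
Atlas + Deneb + Arcturus + Canopus: cost 14 + 5 + 5 + 6 = 30 ≤ 31, return 8 + 11 + 6 + 7 = 32.
Best is Atlas, Deneb, Arcturus, and Canopus with total return 32.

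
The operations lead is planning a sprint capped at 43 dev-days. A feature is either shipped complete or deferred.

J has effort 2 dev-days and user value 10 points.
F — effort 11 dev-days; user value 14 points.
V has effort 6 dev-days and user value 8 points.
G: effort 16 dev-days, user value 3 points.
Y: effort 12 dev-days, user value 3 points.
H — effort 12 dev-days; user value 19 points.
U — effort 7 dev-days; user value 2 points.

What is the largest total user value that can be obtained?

Allowing fractional choices, the relaxed optimum would be about 54.2, but features are indivisible.
J + F + V + H + U: effort 2 + 11 + 6 + 12 + 7 = 38 ≤ 43, user value 10 + 14 + 8 + 19 + 2 = 53.
J + F + V + Y + H: effort 2 + 11 + 6 + 12 + 12 = 43 ≤ 43, user value 10 + 14 + 8 + 3 + 19 = 54.
Best is J, F, V, Y, and H with total user value 54.

54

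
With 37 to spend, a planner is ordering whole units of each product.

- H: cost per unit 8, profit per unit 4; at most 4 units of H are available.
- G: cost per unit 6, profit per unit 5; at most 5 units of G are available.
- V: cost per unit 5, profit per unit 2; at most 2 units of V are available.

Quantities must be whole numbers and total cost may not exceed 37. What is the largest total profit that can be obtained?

This is a bounded integer knapsack.
G has the best ratio (5/6); taking only G gives at most 5×5 = 25 (stopped by the supply cap of 5).
Mixing does better — 5×G and 1×V: cost 35 ≤ 37, profit 5·5 + 1·2 = 27.

27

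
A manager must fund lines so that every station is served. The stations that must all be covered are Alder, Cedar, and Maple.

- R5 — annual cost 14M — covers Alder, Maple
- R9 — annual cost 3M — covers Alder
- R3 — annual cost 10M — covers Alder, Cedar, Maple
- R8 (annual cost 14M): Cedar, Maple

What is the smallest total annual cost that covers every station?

10

The greedy cost-per-new-station heuristic would pick R9 and R3 for 13, but a cheaper cover exists.
R3 alone covers Alder, Cedar, Maple — every station.
Total annual cost: 10.
No cover costs less than 10.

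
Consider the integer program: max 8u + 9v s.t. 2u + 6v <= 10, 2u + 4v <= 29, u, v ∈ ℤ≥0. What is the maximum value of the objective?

(u,v)=(5,0): 2·5+6·0=10≤10, 2·5+4·0=10≤29, objective 40.
(u,v)=(4,0): 2·4+6·0=8≤10, 2·4+4·0=8≤29, objective 32.
No feasible integer point exceeds 40.

40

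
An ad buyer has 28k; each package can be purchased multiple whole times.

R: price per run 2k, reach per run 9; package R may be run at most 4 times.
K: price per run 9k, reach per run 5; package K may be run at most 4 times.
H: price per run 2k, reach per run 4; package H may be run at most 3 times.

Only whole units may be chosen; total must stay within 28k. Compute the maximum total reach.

Take 4×R, 1×K, and 3×H: price 23 ≤ 28, reach 4·9 + 1·5 + 3·4 = 53.
R has the best ratio (9/2) and is taken to its limit of 4; remaining capacity is filled optimally with the others.

53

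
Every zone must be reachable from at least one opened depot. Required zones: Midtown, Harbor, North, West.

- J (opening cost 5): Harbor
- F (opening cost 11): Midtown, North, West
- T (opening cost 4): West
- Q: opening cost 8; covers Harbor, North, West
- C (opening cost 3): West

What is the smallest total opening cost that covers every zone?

The greedy cost-per-new-zone heuristic would pick Q and F for 19, but a cheaper cover exists.
Choose J and F: together they cover Midtown, Harbor, North, West — every zone.
Total opening cost: 5 + 11 = 16.
No cover costs less than 16.

16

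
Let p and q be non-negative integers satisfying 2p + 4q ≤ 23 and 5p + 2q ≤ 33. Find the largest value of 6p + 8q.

(p,q)=(5,3): 2·5+4·3=22≤23, 5·5+2·3=31≤33, objective 54.
(p,q)=(4,3): 2·4+4·3=20≤23, 5·4+2·3=26≤33, objective 48.
(p,q)=(5,2): 2·5+4·2=18≤23, 5·5+2·2=29≤33, objective 46.
(p,q)=(4,2): 2·4+4·2=16≤23, 5·4+2·2=24≤33, objective 40.
No feasible integer point exceeds 54.

54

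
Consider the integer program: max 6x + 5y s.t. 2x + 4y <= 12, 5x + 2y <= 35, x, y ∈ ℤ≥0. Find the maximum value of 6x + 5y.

(x,y)=(6,0): 2·6+4·0=12≤12, 5·6+2·0=30≤35, objective 36.
(x,y)=(5,0): 2·5+4·0=10≤12, 5·5+2·0=25≤35, objective 30.
The best lattice point is (6,0), giving 36.

36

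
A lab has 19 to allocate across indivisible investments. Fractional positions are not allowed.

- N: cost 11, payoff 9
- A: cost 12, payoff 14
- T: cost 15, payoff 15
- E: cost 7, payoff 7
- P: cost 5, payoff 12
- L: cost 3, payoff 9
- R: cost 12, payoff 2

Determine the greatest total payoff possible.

30

This is a 0-1 knapsack instance.
Allowing fractional choices, the relaxed optimum would be about 33.8, but investments are indivisible.
E + P + L: cost 7 + 5 + 3 = 15 ≤ 19, payoff 7 + 12 + 9 = 28.
A + P: cost 12 + 5 = 17 ≤ 19, payoff 14 + 12 = 26.
N + P + L: cost 11 + 5 + 3 = 19 ≤ 19, payoff 9 + 12 + 9 = 30.
Best is N, P, and L with total payoff 30.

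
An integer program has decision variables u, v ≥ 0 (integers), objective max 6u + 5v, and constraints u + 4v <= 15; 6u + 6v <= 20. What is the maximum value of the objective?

The continuous relaxation peaks at (3.33, 0) with value 20.00; rounding to a feasible lattice point costs some objective.
(u,v)=(3,0): 1·3+4·0=3≤15, 6·3+6·0=18≤20, objective 18.
(u,v)=(2,1): 1·2+4·1=6≤15, 6·2+6·1=18≤20, objective 17.
Maximum is 18 at (u,v)=(3,0).

18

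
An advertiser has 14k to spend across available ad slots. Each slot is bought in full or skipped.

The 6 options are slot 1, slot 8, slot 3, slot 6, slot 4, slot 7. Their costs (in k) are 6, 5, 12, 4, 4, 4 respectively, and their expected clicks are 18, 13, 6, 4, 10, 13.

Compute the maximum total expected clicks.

Treat it as a binary knapsack problem.
Take slot 1, slot 4, and slot 7: cost 6 + 4 + 4 = 14 ≤ 14, expected clicks 18 + 10 + 13 = 41.
No other feasible combination does better.

41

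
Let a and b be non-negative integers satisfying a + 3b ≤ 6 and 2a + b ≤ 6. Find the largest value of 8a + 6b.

Relaxing integrality, the LP optimum is 26.40 at (a,b) = (2.4, 1.2), which is not an integer point.
(a,b)=(3,0): 1·3+3·0=3≤6, 2·3+1·0=6≤6, objective 24.
(a,b)=(2,1): 1·2+3·1=5≤6, 2·2+1·1=5≤6, objective 22.
(a,b)=(2,0): 1·2+3·0=2≤6, 2·2+1·0=4≤6, objective 16.
The best lattice point is (3,0), giving 24.

24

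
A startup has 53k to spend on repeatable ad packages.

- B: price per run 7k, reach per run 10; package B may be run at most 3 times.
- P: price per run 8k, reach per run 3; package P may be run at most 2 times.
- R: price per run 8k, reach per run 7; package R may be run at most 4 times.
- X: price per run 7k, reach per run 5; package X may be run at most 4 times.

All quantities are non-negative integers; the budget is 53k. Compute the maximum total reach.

This is a bounded integer knapsack.
B has the best ratio (10/7); taking only B gives at most 3×10 = 30 (stopped by the supply cap of 3).
Mixing does better — 3×B and 4×R: price 53 ≤ 53, reach 3·10 + 4·7 = 58.

58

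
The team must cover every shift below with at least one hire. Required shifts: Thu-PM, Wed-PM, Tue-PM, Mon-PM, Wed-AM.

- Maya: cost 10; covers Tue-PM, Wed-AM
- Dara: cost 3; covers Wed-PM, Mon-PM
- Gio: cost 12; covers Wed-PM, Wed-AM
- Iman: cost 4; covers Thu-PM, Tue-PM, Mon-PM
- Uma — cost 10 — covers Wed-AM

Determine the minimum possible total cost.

Choose Gio and Iman: together they cover Thu-PM, Wed-PM, Tue-PM, Mon-PM, Wed-AM — every shift.
Total cost: 12 + 4 = 16.

16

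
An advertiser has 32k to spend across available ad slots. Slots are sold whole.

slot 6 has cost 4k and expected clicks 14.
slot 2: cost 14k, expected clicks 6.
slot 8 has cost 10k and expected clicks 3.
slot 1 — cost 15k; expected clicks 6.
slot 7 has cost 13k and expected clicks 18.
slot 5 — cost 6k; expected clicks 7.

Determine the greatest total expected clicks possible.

Allowing fractional choices, the relaxed optimum would be about 42.9, but ad slots are indivisible.
slot 6 + slot 1 + slot 7: cost 4 + 15 + 13 = 32 ≤ 32, expected clicks 14 + 6 + 18 = 38.
slot 6 + slot 2 + slot 7: cost 4 + 14 + 13 = 31 ≤ 32, expected clicks 14 + 6 + 18 = 38.
slot 6 + slot 7 + slot 5: cost 4 + 13 + 6 = 23 ≤ 32, expected clicks 14 + 18 + 7 = 39.
Best is slot 6, slot 7, and slot 5 with total expected clicks 39.

39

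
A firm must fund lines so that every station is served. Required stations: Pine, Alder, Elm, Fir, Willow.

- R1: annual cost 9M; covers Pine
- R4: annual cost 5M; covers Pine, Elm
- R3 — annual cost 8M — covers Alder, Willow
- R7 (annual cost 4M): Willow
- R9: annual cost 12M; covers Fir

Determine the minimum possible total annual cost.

25

This is an integer covering problem.
Choose R4, R3, and R9: together they cover Pine, Alder, Elm, Fir, Willow — every station.
Total annual cost: 5 + 8 + 12 = 25.
No cover costs less than 25.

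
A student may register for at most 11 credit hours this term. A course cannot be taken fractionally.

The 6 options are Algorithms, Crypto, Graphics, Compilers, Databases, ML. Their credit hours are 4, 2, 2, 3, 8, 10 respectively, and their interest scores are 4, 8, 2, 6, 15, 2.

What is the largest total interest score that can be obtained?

23

Treat it as a binary knapsack problem.
Crypto + Databases: credit hours 2 + 8 = 10 ≤ 11, interest score 8 + 15 = 23.
Algorithms + Crypto + Graphics + Compilers: credit hours 4 + 2 + 2 + 3 = 11 ≤ 11, interest score 4 + 8 + 2 + 6 = 20.
Compilers + Databases: credit hours 3 + 8 = 11 ≤ 11, interest score 6 + 15 = 21.
Best is Crypto and Databases with total interest score 23.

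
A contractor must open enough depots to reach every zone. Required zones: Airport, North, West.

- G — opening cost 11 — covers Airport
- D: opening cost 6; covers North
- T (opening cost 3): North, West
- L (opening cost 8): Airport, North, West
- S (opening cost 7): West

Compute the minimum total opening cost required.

8

The greedy cost-per-new-zone heuristic would pick T and L for 11, but a cheaper cover exists.
L alone covers Airport, North, West — every zone.
Total opening cost: 8.
No cover costs less than 8.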